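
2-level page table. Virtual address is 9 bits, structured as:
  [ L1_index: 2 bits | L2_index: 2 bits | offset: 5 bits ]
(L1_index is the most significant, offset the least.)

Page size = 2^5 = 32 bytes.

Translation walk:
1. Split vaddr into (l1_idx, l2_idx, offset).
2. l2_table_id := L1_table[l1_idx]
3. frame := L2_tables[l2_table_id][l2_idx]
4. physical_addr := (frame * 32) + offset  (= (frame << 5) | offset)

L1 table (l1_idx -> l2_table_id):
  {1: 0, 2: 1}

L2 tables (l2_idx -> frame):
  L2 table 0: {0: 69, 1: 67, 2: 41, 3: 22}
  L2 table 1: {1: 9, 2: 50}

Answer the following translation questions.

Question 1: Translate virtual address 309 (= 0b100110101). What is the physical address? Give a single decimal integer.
Answer: 309

Derivation:
vaddr = 309 = 0b100110101
Split: l1_idx=2, l2_idx=1, offset=21
L1[2] = 1
L2[1][1] = 9
paddr = 9 * 32 + 21 = 309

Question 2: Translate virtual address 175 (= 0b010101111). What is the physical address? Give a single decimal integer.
vaddr = 175 = 0b010101111
Split: l1_idx=1, l2_idx=1, offset=15
L1[1] = 0
L2[0][1] = 67
paddr = 67 * 32 + 15 = 2159

Answer: 2159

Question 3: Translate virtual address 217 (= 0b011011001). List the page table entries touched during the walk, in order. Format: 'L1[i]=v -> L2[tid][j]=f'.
vaddr = 217 = 0b011011001
Split: l1_idx=1, l2_idx=2, offset=25

Answer: L1[1]=0 -> L2[0][2]=41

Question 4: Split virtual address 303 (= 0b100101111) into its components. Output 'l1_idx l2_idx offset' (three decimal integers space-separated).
Answer: 2 1 15

Derivation:
vaddr = 303 = 0b100101111
  top 2 bits -> l1_idx = 2
  next 2 bits -> l2_idx = 1
  bottom 5 bits -> offset = 15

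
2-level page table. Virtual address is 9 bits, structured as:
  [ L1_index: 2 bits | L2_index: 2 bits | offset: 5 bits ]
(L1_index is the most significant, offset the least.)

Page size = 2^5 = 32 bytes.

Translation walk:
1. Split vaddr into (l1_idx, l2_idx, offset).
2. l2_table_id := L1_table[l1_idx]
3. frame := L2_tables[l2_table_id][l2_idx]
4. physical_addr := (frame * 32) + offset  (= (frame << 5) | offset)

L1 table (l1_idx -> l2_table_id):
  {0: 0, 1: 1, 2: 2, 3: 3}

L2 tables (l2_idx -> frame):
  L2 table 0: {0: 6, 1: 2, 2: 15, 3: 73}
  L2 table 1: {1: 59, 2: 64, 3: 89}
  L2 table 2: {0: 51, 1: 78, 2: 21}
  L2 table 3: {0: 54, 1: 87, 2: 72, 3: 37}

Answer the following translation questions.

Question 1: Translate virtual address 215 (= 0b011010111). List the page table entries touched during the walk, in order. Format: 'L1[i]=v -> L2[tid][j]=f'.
vaddr = 215 = 0b011010111
Split: l1_idx=1, l2_idx=2, offset=23

Answer: L1[1]=1 -> L2[1][2]=64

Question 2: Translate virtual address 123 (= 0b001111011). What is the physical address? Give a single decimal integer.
vaddr = 123 = 0b001111011
Split: l1_idx=0, l2_idx=3, offset=27
L1[0] = 0
L2[0][3] = 73
paddr = 73 * 32 + 27 = 2363

Answer: 2363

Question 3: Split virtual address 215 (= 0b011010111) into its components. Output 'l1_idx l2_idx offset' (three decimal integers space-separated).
vaddr = 215 = 0b011010111
  top 2 bits -> l1_idx = 1
  next 2 bits -> l2_idx = 2
  bottom 5 bits -> offset = 23

Answer: 1 2 23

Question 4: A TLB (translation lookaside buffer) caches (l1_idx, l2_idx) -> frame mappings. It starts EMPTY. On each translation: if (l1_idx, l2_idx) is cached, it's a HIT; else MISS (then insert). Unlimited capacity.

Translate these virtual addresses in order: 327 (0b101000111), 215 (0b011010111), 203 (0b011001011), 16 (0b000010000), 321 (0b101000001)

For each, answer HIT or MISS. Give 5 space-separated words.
Answer: MISS MISS HIT MISS HIT

Derivation:
vaddr=327: (2,2) not in TLB -> MISS, insert
vaddr=215: (1,2) not in TLB -> MISS, insert
vaddr=203: (1,2) in TLB -> HIT
vaddr=16: (0,0) not in TLB -> MISS, insert
vaddr=321: (2,2) in TLB -> HIT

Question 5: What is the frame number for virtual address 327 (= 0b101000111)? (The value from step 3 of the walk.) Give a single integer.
Answer: 21

Derivation:
vaddr = 327: l1_idx=2, l2_idx=2
L1[2] = 2; L2[2][2] = 21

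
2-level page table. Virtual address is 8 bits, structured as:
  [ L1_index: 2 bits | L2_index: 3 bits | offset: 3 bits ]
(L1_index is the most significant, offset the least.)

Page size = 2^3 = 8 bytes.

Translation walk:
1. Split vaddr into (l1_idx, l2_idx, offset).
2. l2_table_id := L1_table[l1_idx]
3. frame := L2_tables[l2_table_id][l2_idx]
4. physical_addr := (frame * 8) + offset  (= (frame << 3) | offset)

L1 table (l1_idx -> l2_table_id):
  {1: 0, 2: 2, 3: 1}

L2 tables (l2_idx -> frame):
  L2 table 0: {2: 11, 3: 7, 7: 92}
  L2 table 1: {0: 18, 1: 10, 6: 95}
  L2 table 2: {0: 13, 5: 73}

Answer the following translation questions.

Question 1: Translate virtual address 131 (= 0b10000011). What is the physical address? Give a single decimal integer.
Answer: 107

Derivation:
vaddr = 131 = 0b10000011
Split: l1_idx=2, l2_idx=0, offset=3
L1[2] = 2
L2[2][0] = 13
paddr = 13 * 8 + 3 = 107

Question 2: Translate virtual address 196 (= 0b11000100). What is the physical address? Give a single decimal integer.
vaddr = 196 = 0b11000100
Split: l1_idx=3, l2_idx=0, offset=4
L1[3] = 1
L2[1][0] = 18
paddr = 18 * 8 + 4 = 148

Answer: 148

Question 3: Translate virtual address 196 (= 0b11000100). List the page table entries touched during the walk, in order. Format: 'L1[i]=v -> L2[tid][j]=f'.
vaddr = 196 = 0b11000100
Split: l1_idx=3, l2_idx=0, offset=4

Answer: L1[3]=1 -> L2[1][0]=18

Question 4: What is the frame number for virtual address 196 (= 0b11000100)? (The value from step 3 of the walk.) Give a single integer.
Answer: 18

Derivation:
vaddr = 196: l1_idx=3, l2_idx=0
L1[3] = 1; L2[1][0] = 18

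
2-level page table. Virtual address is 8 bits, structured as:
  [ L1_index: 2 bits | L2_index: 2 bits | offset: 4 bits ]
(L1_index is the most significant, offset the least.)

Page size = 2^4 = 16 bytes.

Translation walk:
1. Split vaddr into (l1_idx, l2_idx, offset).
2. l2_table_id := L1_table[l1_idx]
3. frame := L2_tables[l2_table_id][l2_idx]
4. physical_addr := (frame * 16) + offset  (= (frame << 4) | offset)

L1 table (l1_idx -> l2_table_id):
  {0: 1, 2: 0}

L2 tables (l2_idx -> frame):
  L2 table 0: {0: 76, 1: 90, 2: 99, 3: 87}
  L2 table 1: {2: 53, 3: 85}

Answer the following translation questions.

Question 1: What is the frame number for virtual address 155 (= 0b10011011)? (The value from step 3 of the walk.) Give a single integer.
vaddr = 155: l1_idx=2, l2_idx=1
L1[2] = 0; L2[0][1] = 90

Answer: 90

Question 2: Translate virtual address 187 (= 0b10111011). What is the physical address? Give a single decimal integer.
vaddr = 187 = 0b10111011
Split: l1_idx=2, l2_idx=3, offset=11
L1[2] = 0
L2[0][3] = 87
paddr = 87 * 16 + 11 = 1403

Answer: 1403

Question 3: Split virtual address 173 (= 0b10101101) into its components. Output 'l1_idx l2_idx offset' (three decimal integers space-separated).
Answer: 2 2 13

Derivation:
vaddr = 173 = 0b10101101
  top 2 bits -> l1_idx = 2
  next 2 bits -> l2_idx = 2
  bottom 4 bits -> offset = 13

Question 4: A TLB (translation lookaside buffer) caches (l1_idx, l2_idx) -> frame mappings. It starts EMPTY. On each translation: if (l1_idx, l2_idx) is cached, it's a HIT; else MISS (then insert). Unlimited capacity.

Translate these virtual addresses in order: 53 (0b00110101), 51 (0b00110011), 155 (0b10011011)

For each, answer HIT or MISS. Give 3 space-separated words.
Answer: MISS HIT MISS

Derivation:
vaddr=53: (0,3) not in TLB -> MISS, insert
vaddr=51: (0,3) in TLB -> HIT
vaddr=155: (2,1) not in TLB -> MISS, insert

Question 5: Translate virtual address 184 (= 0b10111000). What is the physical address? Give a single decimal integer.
vaddr = 184 = 0b10111000
Split: l1_idx=2, l2_idx=3, offset=8
L1[2] = 0
L2[0][3] = 87
paddr = 87 * 16 + 8 = 1400

Answer: 1400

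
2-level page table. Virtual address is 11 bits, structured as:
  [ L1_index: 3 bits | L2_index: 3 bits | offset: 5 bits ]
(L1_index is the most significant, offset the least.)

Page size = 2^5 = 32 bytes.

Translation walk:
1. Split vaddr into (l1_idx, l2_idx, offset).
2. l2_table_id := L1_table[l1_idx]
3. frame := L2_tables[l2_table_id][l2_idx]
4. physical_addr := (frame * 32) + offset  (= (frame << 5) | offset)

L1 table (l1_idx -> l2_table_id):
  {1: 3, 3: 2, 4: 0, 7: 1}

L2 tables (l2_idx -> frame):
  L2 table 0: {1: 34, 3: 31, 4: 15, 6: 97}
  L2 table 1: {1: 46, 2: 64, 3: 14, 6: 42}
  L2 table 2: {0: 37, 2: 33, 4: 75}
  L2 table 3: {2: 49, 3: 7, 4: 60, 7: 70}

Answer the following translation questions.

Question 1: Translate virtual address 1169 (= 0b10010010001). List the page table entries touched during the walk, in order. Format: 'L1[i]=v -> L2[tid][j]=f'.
Answer: L1[4]=0 -> L2[0][4]=15

Derivation:
vaddr = 1169 = 0b10010010001
Split: l1_idx=4, l2_idx=4, offset=17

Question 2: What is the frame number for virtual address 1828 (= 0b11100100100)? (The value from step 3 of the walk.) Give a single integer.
vaddr = 1828: l1_idx=7, l2_idx=1
L1[7] = 1; L2[1][1] = 46

Answer: 46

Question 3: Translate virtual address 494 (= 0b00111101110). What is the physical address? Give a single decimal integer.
vaddr = 494 = 0b00111101110
Split: l1_idx=1, l2_idx=7, offset=14
L1[1] = 3
L2[3][7] = 70
paddr = 70 * 32 + 14 = 2254

Answer: 2254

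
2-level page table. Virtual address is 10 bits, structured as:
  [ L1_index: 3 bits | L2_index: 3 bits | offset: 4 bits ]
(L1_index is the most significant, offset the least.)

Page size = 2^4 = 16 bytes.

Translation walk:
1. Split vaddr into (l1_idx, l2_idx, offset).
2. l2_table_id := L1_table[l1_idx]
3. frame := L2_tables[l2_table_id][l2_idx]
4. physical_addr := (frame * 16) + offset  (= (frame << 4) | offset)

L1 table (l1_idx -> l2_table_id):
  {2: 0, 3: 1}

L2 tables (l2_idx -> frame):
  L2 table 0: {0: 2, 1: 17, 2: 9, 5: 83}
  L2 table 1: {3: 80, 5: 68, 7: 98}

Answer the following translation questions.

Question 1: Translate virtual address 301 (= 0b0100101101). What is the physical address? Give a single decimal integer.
vaddr = 301 = 0b0100101101
Split: l1_idx=2, l2_idx=2, offset=13
L1[2] = 0
L2[0][2] = 9
paddr = 9 * 16 + 13 = 157

Answer: 157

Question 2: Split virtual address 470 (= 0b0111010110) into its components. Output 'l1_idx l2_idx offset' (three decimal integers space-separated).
vaddr = 470 = 0b0111010110
  top 3 bits -> l1_idx = 3
  next 3 bits -> l2_idx = 5
  bottom 4 bits -> offset = 6

Answer: 3 5 6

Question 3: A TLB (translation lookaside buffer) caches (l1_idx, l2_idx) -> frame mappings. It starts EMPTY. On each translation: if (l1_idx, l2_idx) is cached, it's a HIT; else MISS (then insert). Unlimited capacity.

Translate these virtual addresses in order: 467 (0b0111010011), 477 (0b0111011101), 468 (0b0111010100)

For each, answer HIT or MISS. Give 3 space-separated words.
vaddr=467: (3,5) not in TLB -> MISS, insert
vaddr=477: (3,5) in TLB -> HIT
vaddr=468: (3,5) in TLB -> HIT

Answer: MISS HIT HIT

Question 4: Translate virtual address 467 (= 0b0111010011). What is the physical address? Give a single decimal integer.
vaddr = 467 = 0b0111010011
Split: l1_idx=3, l2_idx=5, offset=3
L1[3] = 1
L2[1][5] = 68
paddr = 68 * 16 + 3 = 1091

Answer: 1091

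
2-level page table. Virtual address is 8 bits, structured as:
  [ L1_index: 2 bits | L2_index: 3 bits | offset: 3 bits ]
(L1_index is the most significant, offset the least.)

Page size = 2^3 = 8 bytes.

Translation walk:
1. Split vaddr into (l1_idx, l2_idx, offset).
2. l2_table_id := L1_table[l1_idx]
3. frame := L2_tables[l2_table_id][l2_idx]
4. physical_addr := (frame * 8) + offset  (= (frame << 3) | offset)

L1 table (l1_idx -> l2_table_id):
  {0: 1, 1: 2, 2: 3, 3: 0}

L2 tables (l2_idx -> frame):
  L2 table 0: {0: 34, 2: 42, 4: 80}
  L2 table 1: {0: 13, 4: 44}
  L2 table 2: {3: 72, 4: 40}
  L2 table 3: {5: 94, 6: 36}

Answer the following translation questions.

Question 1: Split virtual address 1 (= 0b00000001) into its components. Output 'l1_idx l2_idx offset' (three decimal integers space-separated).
vaddr = 1 = 0b00000001
  top 2 bits -> l1_idx = 0
  next 3 bits -> l2_idx = 0
  bottom 3 bits -> offset = 1

Answer: 0 0 1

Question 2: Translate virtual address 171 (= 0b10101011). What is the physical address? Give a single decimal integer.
vaddr = 171 = 0b10101011
Split: l1_idx=2, l2_idx=5, offset=3
L1[2] = 3
L2[3][5] = 94
paddr = 94 * 8 + 3 = 755

Answer: 755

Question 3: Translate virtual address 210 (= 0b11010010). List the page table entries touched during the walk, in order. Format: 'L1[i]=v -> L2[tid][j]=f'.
vaddr = 210 = 0b11010010
Split: l1_idx=3, l2_idx=2, offset=2

Answer: L1[3]=0 -> L2[0][2]=42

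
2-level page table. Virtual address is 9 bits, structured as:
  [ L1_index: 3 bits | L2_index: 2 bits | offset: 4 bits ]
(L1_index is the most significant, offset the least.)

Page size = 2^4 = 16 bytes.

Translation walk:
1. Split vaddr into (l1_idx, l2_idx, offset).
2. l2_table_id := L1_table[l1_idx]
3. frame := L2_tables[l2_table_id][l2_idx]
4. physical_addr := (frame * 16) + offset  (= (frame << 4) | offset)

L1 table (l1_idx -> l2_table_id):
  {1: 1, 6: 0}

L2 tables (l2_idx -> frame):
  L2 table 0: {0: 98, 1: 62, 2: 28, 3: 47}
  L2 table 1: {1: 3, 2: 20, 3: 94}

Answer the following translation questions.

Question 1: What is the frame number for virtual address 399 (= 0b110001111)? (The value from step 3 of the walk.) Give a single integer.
vaddr = 399: l1_idx=6, l2_idx=0
L1[6] = 0; L2[0][0] = 98

Answer: 98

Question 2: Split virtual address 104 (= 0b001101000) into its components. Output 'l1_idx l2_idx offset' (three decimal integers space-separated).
Answer: 1 2 8

Derivation:
vaddr = 104 = 0b001101000
  top 3 bits -> l1_idx = 1
  next 2 bits -> l2_idx = 2
  bottom 4 bits -> offset = 8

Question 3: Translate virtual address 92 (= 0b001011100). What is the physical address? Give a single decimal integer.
Answer: 60

Derivation:
vaddr = 92 = 0b001011100
Split: l1_idx=1, l2_idx=1, offset=12
L1[1] = 1
L2[1][1] = 3
paddr = 3 * 16 + 12 = 60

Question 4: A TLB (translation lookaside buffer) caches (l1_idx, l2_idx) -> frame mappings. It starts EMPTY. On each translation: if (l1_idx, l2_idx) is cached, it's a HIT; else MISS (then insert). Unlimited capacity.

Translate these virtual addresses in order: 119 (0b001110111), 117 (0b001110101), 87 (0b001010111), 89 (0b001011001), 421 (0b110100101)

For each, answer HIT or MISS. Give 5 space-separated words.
vaddr=119: (1,3) not in TLB -> MISS, insert
vaddr=117: (1,3) in TLB -> HIT
vaddr=87: (1,1) not in TLB -> MISS, insert
vaddr=89: (1,1) in TLB -> HIT
vaddr=421: (6,2) not in TLB -> MISS, insert

Answer: MISS HIT MISS HIT MISS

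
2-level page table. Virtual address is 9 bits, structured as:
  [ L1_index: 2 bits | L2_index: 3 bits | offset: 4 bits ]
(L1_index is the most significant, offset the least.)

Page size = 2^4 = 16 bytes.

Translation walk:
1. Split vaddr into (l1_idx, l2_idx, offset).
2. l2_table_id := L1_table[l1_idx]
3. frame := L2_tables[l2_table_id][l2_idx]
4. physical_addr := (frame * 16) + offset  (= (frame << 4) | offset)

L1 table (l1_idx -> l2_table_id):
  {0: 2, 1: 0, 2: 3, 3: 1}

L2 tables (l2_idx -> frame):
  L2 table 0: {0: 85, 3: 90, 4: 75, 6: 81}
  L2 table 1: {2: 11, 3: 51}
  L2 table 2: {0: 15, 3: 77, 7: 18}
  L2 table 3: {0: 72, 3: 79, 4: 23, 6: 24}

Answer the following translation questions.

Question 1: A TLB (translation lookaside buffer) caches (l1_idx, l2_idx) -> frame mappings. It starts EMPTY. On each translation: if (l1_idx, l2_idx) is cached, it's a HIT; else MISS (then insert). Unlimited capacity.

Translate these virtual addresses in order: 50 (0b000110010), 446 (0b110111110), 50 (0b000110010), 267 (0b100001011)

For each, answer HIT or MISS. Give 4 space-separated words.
vaddr=50: (0,3) not in TLB -> MISS, insert
vaddr=446: (3,3) not in TLB -> MISS, insert
vaddr=50: (0,3) in TLB -> HIT
vaddr=267: (2,0) not in TLB -> MISS, insert

Answer: MISS MISS HIT MISS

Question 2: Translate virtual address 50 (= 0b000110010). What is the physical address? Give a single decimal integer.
vaddr = 50 = 0b000110010
Split: l1_idx=0, l2_idx=3, offset=2
L1[0] = 2
L2[2][3] = 77
paddr = 77 * 16 + 2 = 1234

Answer: 1234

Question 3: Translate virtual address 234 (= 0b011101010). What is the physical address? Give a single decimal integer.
vaddr = 234 = 0b011101010
Split: l1_idx=1, l2_idx=6, offset=10
L1[1] = 0
L2[0][6] = 81
paddr = 81 * 16 + 10 = 1306

Answer: 1306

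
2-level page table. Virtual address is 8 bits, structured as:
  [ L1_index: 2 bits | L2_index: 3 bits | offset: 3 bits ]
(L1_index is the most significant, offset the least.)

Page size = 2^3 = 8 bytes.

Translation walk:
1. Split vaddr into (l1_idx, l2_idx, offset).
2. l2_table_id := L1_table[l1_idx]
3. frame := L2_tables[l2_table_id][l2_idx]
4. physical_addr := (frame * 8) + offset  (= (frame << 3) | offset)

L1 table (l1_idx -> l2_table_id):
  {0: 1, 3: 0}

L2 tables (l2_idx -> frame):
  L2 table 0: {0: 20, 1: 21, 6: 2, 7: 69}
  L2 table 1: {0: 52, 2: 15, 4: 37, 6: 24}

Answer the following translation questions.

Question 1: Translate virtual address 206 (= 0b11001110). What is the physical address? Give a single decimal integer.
Answer: 174

Derivation:
vaddr = 206 = 0b11001110
Split: l1_idx=3, l2_idx=1, offset=6
L1[3] = 0
L2[0][1] = 21
paddr = 21 * 8 + 6 = 174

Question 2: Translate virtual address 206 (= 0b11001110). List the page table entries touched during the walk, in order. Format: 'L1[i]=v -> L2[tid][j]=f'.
Answer: L1[3]=0 -> L2[0][1]=21

Derivation:
vaddr = 206 = 0b11001110
Split: l1_idx=3, l2_idx=1, offset=6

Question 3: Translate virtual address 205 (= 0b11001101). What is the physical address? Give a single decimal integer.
vaddr = 205 = 0b11001101
Split: l1_idx=3, l2_idx=1, offset=5
L1[3] = 0
L2[0][1] = 21
paddr = 21 * 8 + 5 = 173

Answer: 173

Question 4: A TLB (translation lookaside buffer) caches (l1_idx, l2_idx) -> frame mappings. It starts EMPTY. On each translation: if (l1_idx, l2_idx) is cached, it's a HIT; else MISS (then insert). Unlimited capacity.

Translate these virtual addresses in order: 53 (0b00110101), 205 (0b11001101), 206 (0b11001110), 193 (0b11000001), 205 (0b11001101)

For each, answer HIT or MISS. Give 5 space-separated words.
vaddr=53: (0,6) not in TLB -> MISS, insert
vaddr=205: (3,1) not in TLB -> MISS, insert
vaddr=206: (3,1) in TLB -> HIT
vaddr=193: (3,0) not in TLB -> MISS, insert
vaddr=205: (3,1) in TLB -> HIT

Answer: MISS MISS HIT MISS HIT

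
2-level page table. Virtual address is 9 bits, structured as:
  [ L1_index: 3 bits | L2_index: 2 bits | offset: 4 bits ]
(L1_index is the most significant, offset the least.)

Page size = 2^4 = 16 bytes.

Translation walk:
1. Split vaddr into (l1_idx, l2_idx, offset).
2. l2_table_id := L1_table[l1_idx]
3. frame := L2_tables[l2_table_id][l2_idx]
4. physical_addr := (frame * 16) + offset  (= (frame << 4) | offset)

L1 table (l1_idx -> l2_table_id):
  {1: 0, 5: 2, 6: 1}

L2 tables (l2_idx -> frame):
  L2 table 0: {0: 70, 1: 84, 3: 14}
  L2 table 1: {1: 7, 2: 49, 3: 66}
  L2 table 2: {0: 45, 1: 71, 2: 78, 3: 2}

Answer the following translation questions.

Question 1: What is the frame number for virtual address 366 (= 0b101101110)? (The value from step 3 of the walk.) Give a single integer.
vaddr = 366: l1_idx=5, l2_idx=2
L1[5] = 2; L2[2][2] = 78

Answer: 78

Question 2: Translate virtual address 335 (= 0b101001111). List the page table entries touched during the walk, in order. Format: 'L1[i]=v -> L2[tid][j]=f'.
Answer: L1[5]=2 -> L2[2][0]=45

Derivation:
vaddr = 335 = 0b101001111
Split: l1_idx=5, l2_idx=0, offset=15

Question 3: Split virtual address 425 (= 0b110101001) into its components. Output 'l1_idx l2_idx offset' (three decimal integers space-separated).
Answer: 6 2 9

Derivation:
vaddr = 425 = 0b110101001
  top 3 bits -> l1_idx = 6
  next 2 bits -> l2_idx = 2
  bottom 4 bits -> offset = 9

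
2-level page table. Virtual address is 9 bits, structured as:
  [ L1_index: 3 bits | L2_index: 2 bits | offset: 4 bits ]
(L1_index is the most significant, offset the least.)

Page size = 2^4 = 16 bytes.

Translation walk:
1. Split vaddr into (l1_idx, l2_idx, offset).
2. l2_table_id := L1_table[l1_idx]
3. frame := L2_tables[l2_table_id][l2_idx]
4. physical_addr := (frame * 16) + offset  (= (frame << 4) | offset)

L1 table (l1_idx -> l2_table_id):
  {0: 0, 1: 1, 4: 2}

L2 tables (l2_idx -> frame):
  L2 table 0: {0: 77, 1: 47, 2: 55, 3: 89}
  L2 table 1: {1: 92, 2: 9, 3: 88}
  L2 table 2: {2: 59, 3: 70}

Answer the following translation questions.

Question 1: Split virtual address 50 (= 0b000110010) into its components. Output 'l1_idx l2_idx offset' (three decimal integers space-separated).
Answer: 0 3 2

Derivation:
vaddr = 50 = 0b000110010
  top 3 bits -> l1_idx = 0
  next 2 bits -> l2_idx = 3
  bottom 4 bits -> offset = 2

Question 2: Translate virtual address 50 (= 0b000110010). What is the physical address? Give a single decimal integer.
Answer: 1426

Derivation:
vaddr = 50 = 0b000110010
Split: l1_idx=0, l2_idx=3, offset=2
L1[0] = 0
L2[0][3] = 89
paddr = 89 * 16 + 2 = 1426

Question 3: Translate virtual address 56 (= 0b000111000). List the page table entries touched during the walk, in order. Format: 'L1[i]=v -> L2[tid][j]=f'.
Answer: L1[0]=0 -> L2[0][3]=89

Derivation:
vaddr = 56 = 0b000111000
Split: l1_idx=0, l2_idx=3, offset=8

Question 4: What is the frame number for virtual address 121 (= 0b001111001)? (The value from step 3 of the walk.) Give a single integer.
Answer: 88

Derivation:
vaddr = 121: l1_idx=1, l2_idx=3
L1[1] = 1; L2[1][3] = 88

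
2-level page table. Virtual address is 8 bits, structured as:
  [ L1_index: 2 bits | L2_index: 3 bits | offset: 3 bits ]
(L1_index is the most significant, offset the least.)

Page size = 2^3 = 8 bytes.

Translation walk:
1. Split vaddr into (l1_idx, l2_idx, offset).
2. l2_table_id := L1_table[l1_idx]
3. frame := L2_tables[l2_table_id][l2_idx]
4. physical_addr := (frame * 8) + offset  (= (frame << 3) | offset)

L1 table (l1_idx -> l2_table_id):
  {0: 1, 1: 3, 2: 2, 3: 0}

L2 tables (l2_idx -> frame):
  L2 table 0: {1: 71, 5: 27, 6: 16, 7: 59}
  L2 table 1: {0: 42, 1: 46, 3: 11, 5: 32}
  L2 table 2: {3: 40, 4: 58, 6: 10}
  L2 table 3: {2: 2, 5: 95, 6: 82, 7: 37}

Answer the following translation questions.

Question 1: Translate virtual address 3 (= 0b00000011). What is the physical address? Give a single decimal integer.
Answer: 339

Derivation:
vaddr = 3 = 0b00000011
Split: l1_idx=0, l2_idx=0, offset=3
L1[0] = 1
L2[1][0] = 42
paddr = 42 * 8 + 3 = 339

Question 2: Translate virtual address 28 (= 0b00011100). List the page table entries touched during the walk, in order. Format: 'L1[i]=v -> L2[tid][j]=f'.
vaddr = 28 = 0b00011100
Split: l1_idx=0, l2_idx=3, offset=4

Answer: L1[0]=1 -> L2[1][3]=11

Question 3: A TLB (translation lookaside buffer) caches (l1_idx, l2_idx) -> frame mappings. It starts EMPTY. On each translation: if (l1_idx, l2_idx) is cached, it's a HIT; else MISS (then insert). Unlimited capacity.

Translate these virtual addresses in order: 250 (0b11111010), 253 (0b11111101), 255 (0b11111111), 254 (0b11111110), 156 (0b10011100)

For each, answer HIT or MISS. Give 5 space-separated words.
Answer: MISS HIT HIT HIT MISS

Derivation:
vaddr=250: (3,7) not in TLB -> MISS, insert
vaddr=253: (3,7) in TLB -> HIT
vaddr=255: (3,7) in TLB -> HIT
vaddr=254: (3,7) in TLB -> HIT
vaddr=156: (2,3) not in TLB -> MISS, insert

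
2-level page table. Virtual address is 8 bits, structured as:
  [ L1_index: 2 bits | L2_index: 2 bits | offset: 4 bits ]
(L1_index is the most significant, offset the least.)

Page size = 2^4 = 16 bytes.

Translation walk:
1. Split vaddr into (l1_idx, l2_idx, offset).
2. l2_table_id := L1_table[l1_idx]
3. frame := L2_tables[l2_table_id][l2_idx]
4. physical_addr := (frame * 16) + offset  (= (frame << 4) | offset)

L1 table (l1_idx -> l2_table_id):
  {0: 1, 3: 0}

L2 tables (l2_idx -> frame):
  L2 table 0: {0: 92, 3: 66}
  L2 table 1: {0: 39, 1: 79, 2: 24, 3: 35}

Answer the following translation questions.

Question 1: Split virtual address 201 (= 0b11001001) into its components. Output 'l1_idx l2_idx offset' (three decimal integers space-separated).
Answer: 3 0 9

Derivation:
vaddr = 201 = 0b11001001
  top 2 bits -> l1_idx = 3
  next 2 bits -> l2_idx = 0
  bottom 4 bits -> offset = 9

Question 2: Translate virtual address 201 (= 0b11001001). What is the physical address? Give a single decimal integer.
vaddr = 201 = 0b11001001
Split: l1_idx=3, l2_idx=0, offset=9
L1[3] = 0
L2[0][0] = 92
paddr = 92 * 16 + 9 = 1481

Answer: 1481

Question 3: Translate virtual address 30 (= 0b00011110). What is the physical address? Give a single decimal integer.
vaddr = 30 = 0b00011110
Split: l1_idx=0, l2_idx=1, offset=14
L1[0] = 1
L2[1][1] = 79
paddr = 79 * 16 + 14 = 1278

Answer: 1278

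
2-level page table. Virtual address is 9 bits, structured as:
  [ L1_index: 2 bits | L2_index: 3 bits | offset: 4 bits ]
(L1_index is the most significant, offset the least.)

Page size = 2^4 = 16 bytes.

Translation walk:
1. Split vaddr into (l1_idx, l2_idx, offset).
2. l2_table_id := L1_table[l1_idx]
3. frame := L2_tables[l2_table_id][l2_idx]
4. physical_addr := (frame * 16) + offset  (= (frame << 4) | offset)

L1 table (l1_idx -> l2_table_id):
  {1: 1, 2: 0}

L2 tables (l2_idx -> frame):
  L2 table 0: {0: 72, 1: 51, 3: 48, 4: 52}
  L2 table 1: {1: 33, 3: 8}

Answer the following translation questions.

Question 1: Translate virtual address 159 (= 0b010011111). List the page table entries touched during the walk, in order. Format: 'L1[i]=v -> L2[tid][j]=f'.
Answer: L1[1]=1 -> L2[1][1]=33

Derivation:
vaddr = 159 = 0b010011111
Split: l1_idx=1, l2_idx=1, offset=15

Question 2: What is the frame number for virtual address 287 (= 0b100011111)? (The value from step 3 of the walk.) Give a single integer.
Answer: 51

Derivation:
vaddr = 287: l1_idx=2, l2_idx=1
L1[2] = 0; L2[0][1] = 51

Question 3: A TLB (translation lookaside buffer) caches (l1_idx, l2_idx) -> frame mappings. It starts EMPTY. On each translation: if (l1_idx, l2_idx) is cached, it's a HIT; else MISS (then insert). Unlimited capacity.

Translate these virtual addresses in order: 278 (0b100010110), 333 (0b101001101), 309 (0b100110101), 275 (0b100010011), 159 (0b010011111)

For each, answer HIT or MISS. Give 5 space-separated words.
Answer: MISS MISS MISS HIT MISS

Derivation:
vaddr=278: (2,1) not in TLB -> MISS, insert
vaddr=333: (2,4) not in TLB -> MISS, insert
vaddr=309: (2,3) not in TLB -> MISS, insert
vaddr=275: (2,1) in TLB -> HIT
vaddr=159: (1,1) not in TLB -> MISS, insert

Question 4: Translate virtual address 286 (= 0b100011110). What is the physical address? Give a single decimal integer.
vaddr = 286 = 0b100011110
Split: l1_idx=2, l2_idx=1, offset=14
L1[2] = 0
L2[0][1] = 51
paddr = 51 * 16 + 14 = 830

Answer: 830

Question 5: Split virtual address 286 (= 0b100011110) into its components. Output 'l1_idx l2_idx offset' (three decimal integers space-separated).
vaddr = 286 = 0b100011110
  top 2 bits -> l1_idx = 2
  next 3 bits -> l2_idx = 1
  bottom 4 bits -> offset = 14

Answer: 2 1 14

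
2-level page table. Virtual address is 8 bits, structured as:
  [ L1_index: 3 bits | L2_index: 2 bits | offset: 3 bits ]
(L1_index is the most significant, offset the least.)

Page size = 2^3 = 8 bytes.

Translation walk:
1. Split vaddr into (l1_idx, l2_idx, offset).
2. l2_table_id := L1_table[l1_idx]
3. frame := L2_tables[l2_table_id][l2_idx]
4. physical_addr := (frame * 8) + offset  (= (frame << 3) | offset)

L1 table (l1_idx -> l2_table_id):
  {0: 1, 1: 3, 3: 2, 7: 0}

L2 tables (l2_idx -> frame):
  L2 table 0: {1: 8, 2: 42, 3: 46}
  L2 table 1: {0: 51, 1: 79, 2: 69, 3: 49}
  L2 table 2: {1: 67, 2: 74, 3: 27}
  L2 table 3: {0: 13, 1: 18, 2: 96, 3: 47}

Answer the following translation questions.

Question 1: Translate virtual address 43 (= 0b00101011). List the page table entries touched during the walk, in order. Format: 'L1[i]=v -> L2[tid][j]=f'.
vaddr = 43 = 0b00101011
Split: l1_idx=1, l2_idx=1, offset=3

Answer: L1[1]=3 -> L2[3][1]=18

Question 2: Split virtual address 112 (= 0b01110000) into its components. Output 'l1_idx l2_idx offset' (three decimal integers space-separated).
vaddr = 112 = 0b01110000
  top 3 bits -> l1_idx = 3
  next 2 bits -> l2_idx = 2
  bottom 3 bits -> offset = 0

Answer: 3 2 0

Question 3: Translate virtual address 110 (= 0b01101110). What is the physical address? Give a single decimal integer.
vaddr = 110 = 0b01101110
Split: l1_idx=3, l2_idx=1, offset=6
L1[3] = 2
L2[2][1] = 67
paddr = 67 * 8 + 6 = 542

Answer: 542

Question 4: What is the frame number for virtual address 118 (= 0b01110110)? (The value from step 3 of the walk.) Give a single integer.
vaddr = 118: l1_idx=3, l2_idx=2
L1[3] = 2; L2[2][2] = 74

Answer: 74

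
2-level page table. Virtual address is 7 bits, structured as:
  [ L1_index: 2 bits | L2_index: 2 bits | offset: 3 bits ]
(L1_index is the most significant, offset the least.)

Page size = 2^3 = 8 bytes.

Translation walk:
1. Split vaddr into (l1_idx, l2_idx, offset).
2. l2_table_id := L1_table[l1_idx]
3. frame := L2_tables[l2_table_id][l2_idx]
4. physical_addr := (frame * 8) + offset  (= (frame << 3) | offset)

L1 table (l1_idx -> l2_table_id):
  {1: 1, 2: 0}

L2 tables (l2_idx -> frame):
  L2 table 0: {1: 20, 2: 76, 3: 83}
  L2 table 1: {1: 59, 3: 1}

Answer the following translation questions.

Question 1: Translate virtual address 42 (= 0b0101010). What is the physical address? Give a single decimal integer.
Answer: 474

Derivation:
vaddr = 42 = 0b0101010
Split: l1_idx=1, l2_idx=1, offset=2
L1[1] = 1
L2[1][1] = 59
paddr = 59 * 8 + 2 = 474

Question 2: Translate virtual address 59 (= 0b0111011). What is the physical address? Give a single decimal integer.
vaddr = 59 = 0b0111011
Split: l1_idx=1, l2_idx=3, offset=3
L1[1] = 1
L2[1][3] = 1
paddr = 1 * 8 + 3 = 11

Answer: 11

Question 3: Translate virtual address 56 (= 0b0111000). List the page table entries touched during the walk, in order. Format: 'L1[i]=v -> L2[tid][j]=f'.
Answer: L1[1]=1 -> L2[1][3]=1

Derivation:
vaddr = 56 = 0b0111000
Split: l1_idx=1, l2_idx=3, offset=0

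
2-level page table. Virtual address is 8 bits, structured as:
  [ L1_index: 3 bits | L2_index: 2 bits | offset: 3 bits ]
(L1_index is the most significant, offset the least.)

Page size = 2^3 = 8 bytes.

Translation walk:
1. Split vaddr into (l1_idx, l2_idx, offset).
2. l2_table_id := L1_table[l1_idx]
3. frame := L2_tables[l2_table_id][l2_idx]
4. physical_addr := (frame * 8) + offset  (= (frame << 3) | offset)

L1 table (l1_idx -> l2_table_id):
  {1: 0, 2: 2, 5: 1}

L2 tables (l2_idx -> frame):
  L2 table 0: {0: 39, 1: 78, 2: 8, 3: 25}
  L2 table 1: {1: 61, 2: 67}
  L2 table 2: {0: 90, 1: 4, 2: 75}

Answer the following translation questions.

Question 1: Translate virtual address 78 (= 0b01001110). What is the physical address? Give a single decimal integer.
vaddr = 78 = 0b01001110
Split: l1_idx=2, l2_idx=1, offset=6
L1[2] = 2
L2[2][1] = 4
paddr = 4 * 8 + 6 = 38

Answer: 38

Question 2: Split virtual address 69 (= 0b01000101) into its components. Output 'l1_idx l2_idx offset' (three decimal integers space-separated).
Answer: 2 0 5

Derivation:
vaddr = 69 = 0b01000101
  top 3 bits -> l1_idx = 2
  next 2 bits -> l2_idx = 0
  bottom 3 bits -> offset = 5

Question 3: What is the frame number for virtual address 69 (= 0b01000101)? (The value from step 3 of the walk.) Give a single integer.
Answer: 90

Derivation:
vaddr = 69: l1_idx=2, l2_idx=0
L1[2] = 2; L2[2][0] = 90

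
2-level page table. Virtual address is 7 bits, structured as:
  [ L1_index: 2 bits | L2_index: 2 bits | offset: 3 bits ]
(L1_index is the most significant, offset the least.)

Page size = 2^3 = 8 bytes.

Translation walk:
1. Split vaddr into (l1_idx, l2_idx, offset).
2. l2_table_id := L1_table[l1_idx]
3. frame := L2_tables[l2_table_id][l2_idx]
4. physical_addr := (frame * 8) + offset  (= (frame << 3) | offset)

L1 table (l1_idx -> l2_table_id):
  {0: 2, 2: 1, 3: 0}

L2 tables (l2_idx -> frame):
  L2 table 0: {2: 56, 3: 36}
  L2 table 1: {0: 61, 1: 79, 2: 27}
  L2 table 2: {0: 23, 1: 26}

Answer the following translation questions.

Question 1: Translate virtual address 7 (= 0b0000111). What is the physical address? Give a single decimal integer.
Answer: 191

Derivation:
vaddr = 7 = 0b0000111
Split: l1_idx=0, l2_idx=0, offset=7
L1[0] = 2
L2[2][0] = 23
paddr = 23 * 8 + 7 = 191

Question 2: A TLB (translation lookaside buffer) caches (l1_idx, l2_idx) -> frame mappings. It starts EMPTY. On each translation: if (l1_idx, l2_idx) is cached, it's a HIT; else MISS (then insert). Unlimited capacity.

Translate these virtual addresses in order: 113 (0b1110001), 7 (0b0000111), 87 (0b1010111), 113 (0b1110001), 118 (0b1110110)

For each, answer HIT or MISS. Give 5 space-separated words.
vaddr=113: (3,2) not in TLB -> MISS, insert
vaddr=7: (0,0) not in TLB -> MISS, insert
vaddr=87: (2,2) not in TLB -> MISS, insert
vaddr=113: (3,2) in TLB -> HIT
vaddr=118: (3,2) in TLB -> HIT

Answer: MISS MISS MISS HIT HIT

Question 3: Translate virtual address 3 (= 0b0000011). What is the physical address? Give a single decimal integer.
Answer: 187

Derivation:
vaddr = 3 = 0b0000011
Split: l1_idx=0, l2_idx=0, offset=3
L1[0] = 2
L2[2][0] = 23
paddr = 23 * 8 + 3 = 187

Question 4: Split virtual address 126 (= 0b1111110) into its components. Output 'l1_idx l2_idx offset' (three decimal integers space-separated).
vaddr = 126 = 0b1111110
  top 2 bits -> l1_idx = 3
  next 2 bits -> l2_idx = 3
  bottom 3 bits -> offset = 6

Answer: 3 3 6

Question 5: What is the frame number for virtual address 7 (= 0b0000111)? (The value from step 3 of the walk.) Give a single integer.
Answer: 23

Derivation:
vaddr = 7: l1_idx=0, l2_idx=0
L1[0] = 2; L2[2][0] = 23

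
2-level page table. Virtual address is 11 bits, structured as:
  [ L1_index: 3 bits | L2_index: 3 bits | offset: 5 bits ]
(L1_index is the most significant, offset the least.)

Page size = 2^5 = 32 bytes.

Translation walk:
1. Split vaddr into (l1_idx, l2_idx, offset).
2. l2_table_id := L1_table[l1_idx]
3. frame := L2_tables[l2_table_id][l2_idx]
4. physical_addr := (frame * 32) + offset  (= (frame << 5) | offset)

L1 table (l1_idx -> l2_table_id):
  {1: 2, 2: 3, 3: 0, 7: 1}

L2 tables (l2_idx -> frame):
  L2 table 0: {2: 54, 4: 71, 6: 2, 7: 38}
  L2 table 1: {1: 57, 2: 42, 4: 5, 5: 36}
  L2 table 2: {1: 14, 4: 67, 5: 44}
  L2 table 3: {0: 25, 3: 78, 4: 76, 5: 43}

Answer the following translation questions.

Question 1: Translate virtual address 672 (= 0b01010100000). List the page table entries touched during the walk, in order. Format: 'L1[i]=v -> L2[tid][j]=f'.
Answer: L1[2]=3 -> L2[3][5]=43

Derivation:
vaddr = 672 = 0b01010100000
Split: l1_idx=2, l2_idx=5, offset=0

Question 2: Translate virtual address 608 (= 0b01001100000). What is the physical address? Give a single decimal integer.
vaddr = 608 = 0b01001100000
Split: l1_idx=2, l2_idx=3, offset=0
L1[2] = 3
L2[3][3] = 78
paddr = 78 * 32 + 0 = 2496

Answer: 2496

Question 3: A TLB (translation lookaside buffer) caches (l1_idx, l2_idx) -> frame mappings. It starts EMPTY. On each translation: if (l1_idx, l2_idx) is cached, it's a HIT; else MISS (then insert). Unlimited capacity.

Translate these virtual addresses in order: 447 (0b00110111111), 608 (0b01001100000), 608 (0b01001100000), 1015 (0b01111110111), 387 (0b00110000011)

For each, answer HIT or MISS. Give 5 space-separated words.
Answer: MISS MISS HIT MISS MISS

Derivation:
vaddr=447: (1,5) not in TLB -> MISS, insert
vaddr=608: (2,3) not in TLB -> MISS, insert
vaddr=608: (2,3) in TLB -> HIT
vaddr=1015: (3,7) not in TLB -> MISS, insert
vaddr=387: (1,4) not in TLB -> MISS, insert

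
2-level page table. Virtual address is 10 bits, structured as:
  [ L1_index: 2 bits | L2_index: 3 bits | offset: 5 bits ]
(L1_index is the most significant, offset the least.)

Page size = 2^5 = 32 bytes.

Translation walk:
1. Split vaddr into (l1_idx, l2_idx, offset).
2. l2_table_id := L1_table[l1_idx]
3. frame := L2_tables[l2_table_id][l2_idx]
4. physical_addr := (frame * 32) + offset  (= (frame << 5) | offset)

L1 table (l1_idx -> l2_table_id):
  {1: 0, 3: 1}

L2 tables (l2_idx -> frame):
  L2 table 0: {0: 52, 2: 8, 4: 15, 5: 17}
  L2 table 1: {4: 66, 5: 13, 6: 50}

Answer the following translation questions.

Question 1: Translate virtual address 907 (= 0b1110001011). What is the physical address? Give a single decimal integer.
Answer: 2123

Derivation:
vaddr = 907 = 0b1110001011
Split: l1_idx=3, l2_idx=4, offset=11
L1[3] = 1
L2[1][4] = 66
paddr = 66 * 32 + 11 = 2123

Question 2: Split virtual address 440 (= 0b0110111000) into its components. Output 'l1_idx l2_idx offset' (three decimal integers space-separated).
Answer: 1 5 24

Derivation:
vaddr = 440 = 0b0110111000
  top 2 bits -> l1_idx = 1
  next 3 bits -> l2_idx = 5
  bottom 5 bits -> offset = 24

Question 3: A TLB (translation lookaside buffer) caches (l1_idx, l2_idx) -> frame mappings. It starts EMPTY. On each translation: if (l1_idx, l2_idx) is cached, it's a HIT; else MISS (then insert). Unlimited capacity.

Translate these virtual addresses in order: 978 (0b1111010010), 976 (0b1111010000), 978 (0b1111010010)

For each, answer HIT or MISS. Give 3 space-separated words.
Answer: MISS HIT HIT

Derivation:
vaddr=978: (3,6) not in TLB -> MISS, insert
vaddr=976: (3,6) in TLB -> HIT
vaddr=978: (3,6) in TLB -> HIT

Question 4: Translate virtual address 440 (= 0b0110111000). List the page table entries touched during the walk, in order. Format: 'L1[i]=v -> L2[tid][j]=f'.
vaddr = 440 = 0b0110111000
Split: l1_idx=1, l2_idx=5, offset=24

Answer: L1[1]=0 -> L2[0][5]=17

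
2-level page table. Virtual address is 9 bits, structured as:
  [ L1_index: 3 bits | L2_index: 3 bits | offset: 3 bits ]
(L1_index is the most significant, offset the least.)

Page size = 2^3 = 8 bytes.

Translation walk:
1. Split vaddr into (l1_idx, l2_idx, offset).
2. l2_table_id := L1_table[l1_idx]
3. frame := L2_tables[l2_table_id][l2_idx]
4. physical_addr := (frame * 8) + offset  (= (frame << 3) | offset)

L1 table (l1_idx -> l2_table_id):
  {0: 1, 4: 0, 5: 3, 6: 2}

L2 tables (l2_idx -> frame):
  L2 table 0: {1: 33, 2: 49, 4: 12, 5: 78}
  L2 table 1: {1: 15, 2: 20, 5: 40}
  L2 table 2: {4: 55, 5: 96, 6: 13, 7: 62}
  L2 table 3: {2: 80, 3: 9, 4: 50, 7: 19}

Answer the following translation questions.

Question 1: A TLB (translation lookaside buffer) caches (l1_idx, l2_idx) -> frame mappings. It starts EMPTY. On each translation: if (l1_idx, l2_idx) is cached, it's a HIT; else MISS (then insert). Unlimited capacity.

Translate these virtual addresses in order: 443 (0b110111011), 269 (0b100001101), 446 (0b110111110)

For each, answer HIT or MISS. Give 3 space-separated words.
vaddr=443: (6,7) not in TLB -> MISS, insert
vaddr=269: (4,1) not in TLB -> MISS, insert
vaddr=446: (6,7) in TLB -> HIT

Answer: MISS MISS HIT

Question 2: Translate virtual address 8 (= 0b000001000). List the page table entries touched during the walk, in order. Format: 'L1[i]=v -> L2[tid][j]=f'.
Answer: L1[0]=1 -> L2[1][1]=15

Derivation:
vaddr = 8 = 0b000001000
Split: l1_idx=0, l2_idx=1, offset=0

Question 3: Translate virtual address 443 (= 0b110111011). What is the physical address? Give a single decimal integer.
Answer: 499

Derivation:
vaddr = 443 = 0b110111011
Split: l1_idx=6, l2_idx=7, offset=3
L1[6] = 2
L2[2][7] = 62
paddr = 62 * 8 + 3 = 499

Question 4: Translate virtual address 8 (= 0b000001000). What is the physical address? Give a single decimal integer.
vaddr = 8 = 0b000001000
Split: l1_idx=0, l2_idx=1, offset=0
L1[0] = 1
L2[1][1] = 15
paddr = 15 * 8 + 0 = 120

Answer: 120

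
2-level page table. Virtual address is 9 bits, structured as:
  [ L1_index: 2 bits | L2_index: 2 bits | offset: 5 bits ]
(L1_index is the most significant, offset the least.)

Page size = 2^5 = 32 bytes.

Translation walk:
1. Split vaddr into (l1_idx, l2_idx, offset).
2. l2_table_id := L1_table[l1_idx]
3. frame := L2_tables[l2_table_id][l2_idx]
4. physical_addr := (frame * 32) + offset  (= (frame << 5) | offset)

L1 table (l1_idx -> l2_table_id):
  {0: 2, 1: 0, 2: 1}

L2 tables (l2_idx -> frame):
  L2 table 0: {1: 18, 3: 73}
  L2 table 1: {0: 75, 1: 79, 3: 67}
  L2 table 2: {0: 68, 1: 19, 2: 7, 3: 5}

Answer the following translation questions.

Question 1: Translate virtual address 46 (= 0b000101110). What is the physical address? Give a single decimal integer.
vaddr = 46 = 0b000101110
Split: l1_idx=0, l2_idx=1, offset=14
L1[0] = 2
L2[2][1] = 19
paddr = 19 * 32 + 14 = 622

Answer: 622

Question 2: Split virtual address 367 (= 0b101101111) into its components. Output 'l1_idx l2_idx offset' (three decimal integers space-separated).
Answer: 2 3 15

Derivation:
vaddr = 367 = 0b101101111
  top 2 bits -> l1_idx = 2
  next 2 bits -> l2_idx = 3
  bottom 5 bits -> offset = 15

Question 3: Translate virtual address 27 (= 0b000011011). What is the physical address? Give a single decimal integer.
Answer: 2203

Derivation:
vaddr = 27 = 0b000011011
Split: l1_idx=0, l2_idx=0, offset=27
L1[0] = 2
L2[2][0] = 68
paddr = 68 * 32 + 27 = 2203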